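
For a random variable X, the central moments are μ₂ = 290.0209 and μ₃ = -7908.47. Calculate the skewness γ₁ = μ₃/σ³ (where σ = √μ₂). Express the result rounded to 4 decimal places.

-1.6012

σ = √μ₂ = √290.0209 = 17.03000
σ³ = μ₂^(3/2) = 4939.05593
γ₁ = μ₃/σ³ = -7908.47 / 4939.05593 ≈ -1.6012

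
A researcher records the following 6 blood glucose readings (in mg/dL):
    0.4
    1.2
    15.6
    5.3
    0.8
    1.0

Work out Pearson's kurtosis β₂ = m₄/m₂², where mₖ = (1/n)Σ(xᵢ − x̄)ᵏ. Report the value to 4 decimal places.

3.5221

x̄ = 4.0500
Σ(xᵢ − x̄)² = 176.2750 ⇒ m₂ = 29.37917
Σ(xᵢ − x̄)⁴ = 18240.2353 ⇒ m₄ = 3040.03922
m₂² = 863.13543
β₂ = m₄/m₂² = 3040.03922 / 863.13543 ≈ 3.5221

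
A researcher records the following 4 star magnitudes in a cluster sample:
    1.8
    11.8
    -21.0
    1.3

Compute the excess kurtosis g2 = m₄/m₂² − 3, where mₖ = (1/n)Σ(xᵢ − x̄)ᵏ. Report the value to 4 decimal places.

x̄ = -1.5250
Σ(xᵢ − x̄)² = 575.8675 ⇒ m₂ = 143.96688
Σ(xᵢ − x̄)⁴ = 175561.9169 ⇒ m₄ = 43890.47923
m₂² = 20726.46110
g2 = m₄/m₂² − 3 = 2.11761 − 3 ≈ -0.8824

-0.8824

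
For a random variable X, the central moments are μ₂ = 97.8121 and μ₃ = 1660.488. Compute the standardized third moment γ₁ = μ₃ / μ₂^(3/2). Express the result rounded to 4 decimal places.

1.7165

σ = √μ₂ = √97.8121 = 9.89000
σ³ = μ₂^(3/2) = 967.36167
γ₁ = μ₃/σ³ = 1660.488 / 967.36167 ≈ 1.7165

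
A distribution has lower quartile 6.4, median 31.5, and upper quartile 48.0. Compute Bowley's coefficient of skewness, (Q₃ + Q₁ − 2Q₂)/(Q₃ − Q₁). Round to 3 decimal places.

numerator: Q₃ + Q₁ − 2Q₂ = 48.0 + 6.4 − 2×31.5 = -8.6000
denominator: Q₃ − Q₁ = 48.0 − 6.4 = 41.6000
Bowley skewness = -8.6000 / 41.6000 ≈ -0.207

-0.207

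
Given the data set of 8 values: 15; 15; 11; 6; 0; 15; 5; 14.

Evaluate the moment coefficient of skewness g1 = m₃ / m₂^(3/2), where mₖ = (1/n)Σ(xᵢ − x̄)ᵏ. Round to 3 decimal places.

-0.666

x̄ = (15 + 15 + 11 + 6 + 0 + 15 + 5 + 14) / 8 = 10.1250
deviations (xᵢ − x̄): 4.8750, 4.8750, 0.8750, -4.1250, -10.1250, 4.8750, -5.1250, 3.8750
Σ(xᵢ − x̄)² = 232.8750 ⇒ m₂ = 232.8750/8 = 29.10938
Σ(xᵢ − x̄)³ = -836.3438 ⇒ m₃ = -836.3438/8 = -104.54297
m₂^(3/2) = 29.10938^(1.5) = 157.05412
g1 = m₃ / m₂^(3/2) = -104.54297 / 157.05412 ≈ -0.666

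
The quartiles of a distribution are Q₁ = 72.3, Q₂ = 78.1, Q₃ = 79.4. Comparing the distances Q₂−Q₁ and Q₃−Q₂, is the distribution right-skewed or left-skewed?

Q₂ − Q₁ = 5.8;  Q₃ − Q₂ = 1.3
Q₂ − Q₁ > Q₃ − Q₂ ⇒ the lower half is more spread out ⇒ left-skewed.

left-skewed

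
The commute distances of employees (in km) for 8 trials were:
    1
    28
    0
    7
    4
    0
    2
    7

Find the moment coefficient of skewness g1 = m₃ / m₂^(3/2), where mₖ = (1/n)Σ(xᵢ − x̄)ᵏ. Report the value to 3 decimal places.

x̄ = (1 + 28 + 0 + 7 + 4 + 0 + 2 + 7) / 8 = 6.1250
deviations (xᵢ − x̄): -5.1250, 21.8750, -6.1250, 0.8750, -2.1250, -6.1250, -4.1250, 0.8750
Σ(xᵢ − x̄)² = 602.8750 ⇒ m₂ = 602.8750/8 = 75.35938
Σ(xᵢ − x̄)³ = 9794.9063 ⇒ m₃ = 9794.9063/8 = 1224.36328
m₂^(3/2) = 75.35938^(1.5) = 654.19306
g1 = m₃ / m₂^(3/2) = 1224.36328 / 654.19306 ≈ 1.872

1.872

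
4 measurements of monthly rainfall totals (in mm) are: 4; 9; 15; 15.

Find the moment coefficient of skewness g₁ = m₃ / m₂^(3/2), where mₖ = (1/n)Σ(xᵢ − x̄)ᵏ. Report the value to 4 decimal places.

x̄ = (4 + 9 + 15 + 15) / 4 = 10.7500
deviations (xᵢ − x̄): -6.7500, -1.7500, 4.2500, 4.2500
Σ(xᵢ − x̄)² = 84.7500 ⇒ m₂ = 84.7500/4 = 21.18750
Σ(xᵢ − x̄)³ = -159.3750 ⇒ m₃ = -159.3750/4 = -39.84375
m₂^(3/2) = 21.18750^(1.5) = 97.52581
g₁ = m₃ / m₂^(3/2) = -39.84375 / 97.52581 ≈ -0.4085

-0.4085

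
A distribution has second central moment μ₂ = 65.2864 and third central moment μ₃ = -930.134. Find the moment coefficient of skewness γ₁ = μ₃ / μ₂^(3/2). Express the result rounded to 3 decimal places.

-1.763

σ = √μ₂ = √65.2864 = 8.08000
σ³ = μ₂^(3/2) = 527.51411
γ₁ = μ₃/σ³ = -930.134 / 527.51411 ≈ -1.763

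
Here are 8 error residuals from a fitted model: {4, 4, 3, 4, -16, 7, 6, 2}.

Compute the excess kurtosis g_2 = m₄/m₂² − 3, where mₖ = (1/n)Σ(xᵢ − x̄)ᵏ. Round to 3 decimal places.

x̄ = 1.7500
Σ(xᵢ − x̄)² = 377.5000 ⇒ m₂ = 47.18750
Σ(xᵢ − x̄)⁴ = 100429.6563 ⇒ m₄ = 12553.70703
m₂² = 2226.66016
g_2 = m₄/m₂² − 3 = 5.63791 − 3 ≈ 2.638

2.638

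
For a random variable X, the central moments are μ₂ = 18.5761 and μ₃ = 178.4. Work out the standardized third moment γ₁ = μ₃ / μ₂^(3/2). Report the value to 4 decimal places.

2.2282

σ = √μ₂ = √18.5761 = 4.31000
σ³ = μ₂^(3/2) = 80.06299
γ₁ = μ₃/σ³ = 178.4 / 80.06299 ≈ 2.2282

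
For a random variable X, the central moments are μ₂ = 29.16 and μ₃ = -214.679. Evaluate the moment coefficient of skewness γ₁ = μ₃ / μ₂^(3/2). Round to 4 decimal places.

-1.3634

σ = √μ₂ = √29.16 = 5.40000
σ³ = μ₂^(3/2) = 157.46400
γ₁ = μ₃/σ³ = -214.679 / 157.46400 ≈ -1.3634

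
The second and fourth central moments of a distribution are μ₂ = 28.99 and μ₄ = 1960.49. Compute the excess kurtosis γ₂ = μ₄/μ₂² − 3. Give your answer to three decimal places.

μ₂² = 28.99² = 840.42010
μ₄/μ₂² = 1960.49 / 840.42010 = 2.33275
γ₂ = 2.33275 − 3 ≈ -0.667

-0.667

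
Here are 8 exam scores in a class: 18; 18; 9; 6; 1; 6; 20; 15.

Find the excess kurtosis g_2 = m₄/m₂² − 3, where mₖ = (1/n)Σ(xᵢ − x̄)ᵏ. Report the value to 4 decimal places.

-1.4521

x̄ = 11.6250
Σ(xᵢ − x̄)² = 345.8750 ⇒ m₂ = 43.23438
Σ(xᵢ − x̄)⁴ = 23146.8066 ⇒ m₄ = 2893.35083
m₂² = 1869.21118
g_2 = m₄/m₂² − 3 = 1.54790 − 3 ≈ -1.4521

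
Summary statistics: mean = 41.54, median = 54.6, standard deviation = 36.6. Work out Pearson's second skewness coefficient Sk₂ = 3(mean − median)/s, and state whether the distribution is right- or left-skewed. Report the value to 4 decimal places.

Sk₂ = 3(41.54 − 54.6) / 36.6 = 3 × -13.0600 / 36.6
    = -39.1800 / 36.6 ≈ -1.0705
Sk₂ < 0 ⇒ mean < median ⇒ left-skewed (negative skew).

-1.0705, left-skewed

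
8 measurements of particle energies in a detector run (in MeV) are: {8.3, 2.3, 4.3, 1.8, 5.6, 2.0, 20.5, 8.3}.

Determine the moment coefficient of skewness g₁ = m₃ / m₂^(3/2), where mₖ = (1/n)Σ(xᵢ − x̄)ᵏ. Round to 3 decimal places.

1.525

x̄ = (8.3 + 2.3 + 4.3 + 1.8 + 5.6 + 2.0 + 20.5 + 8.3) / 8 = 6.6375
deviations (xᵢ − x̄): 1.6625, -4.3375, -2.3375, -4.8375, -1.0375, -4.6375, 13.8625, 1.6625
Σ(xᵢ − x̄)² = 267.9588 ⇒ m₂ = 267.9588/8 = 33.49484
Σ(xᵢ − x̄)³ = 2364.6972 ⇒ m₃ = 2364.6972/8 = 295.58715
m₂^(3/2) = 33.49484^(1.5) = 193.85050
g₁ = m₃ / m₂^(3/2) = 295.58715 / 193.85050 ≈ 1.525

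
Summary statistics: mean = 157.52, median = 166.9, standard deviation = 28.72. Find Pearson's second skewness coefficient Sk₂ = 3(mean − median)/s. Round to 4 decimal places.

-0.9798

Sk₂ = 3(157.52 − 166.9) / 28.72 = 3 × -9.3800 / 28.72
    = -28.1400 / 28.72 ≈ -0.9798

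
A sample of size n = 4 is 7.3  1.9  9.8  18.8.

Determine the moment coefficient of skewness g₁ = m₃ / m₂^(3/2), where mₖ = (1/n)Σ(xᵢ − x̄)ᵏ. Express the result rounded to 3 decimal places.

0.414

x̄ = (7.3 + 1.9 + 9.8 + 18.8) / 4 = 9.4500
deviations (xᵢ − x̄): -2.1500, -7.5500, 0.3500, 9.3500
Σ(xᵢ − x̄)² = 149.1700 ⇒ m₂ = 149.1700/4 = 37.29250
Σ(xᵢ − x̄)³ = 377.1360 ⇒ m₃ = 377.1360/4 = 94.28400
m₂^(3/2) = 37.29250^(1.5) = 227.73629
g₁ = m₃ / m₂^(3/2) = 94.28400 / 227.73629 ≈ 0.414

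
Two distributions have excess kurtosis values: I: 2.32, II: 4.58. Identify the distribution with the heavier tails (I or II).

Higher excess kurtosis ⇒ heavier tails relative to the normal distribution.
2.32 vs 4.58: the larger is 4.58, so II has heavier tails.

II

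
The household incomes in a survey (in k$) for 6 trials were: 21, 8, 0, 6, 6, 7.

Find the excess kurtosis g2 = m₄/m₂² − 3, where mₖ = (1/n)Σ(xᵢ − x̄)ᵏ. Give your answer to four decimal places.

x̄ = 8.0000
Σ(xᵢ − x̄)² = 242.0000 ⇒ m₂ = 40.33333
Σ(xᵢ − x̄)⁴ = 32690.0000 ⇒ m₄ = 5448.33333
m₂² = 1626.77778
g2 = m₄/m₂² − 3 = 3.34916 − 3 ≈ 0.3492

0.3492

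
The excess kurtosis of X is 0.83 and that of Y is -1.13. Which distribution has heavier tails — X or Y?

X

Higher excess kurtosis ⇒ heavier tails relative to the normal distribution.
0.83 vs -1.13: the larger is 0.83, so X has heavier tails. (X is leptokurtic — heavier-than-normal tails; the other is platykurtic.)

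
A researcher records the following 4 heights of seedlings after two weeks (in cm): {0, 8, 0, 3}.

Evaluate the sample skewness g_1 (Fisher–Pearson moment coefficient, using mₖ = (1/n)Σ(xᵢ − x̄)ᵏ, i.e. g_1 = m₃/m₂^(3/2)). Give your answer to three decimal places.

x̄ = (0 + 8 + 0 + 3) / 4 = 2.7500
deviations (xᵢ − x̄): -2.7500, 5.2500, -2.7500, 0.2500
Σ(xᵢ − x̄)² = 42.7500 ⇒ m₂ = 42.7500/4 = 10.68750
Σ(xᵢ − x̄)³ = 103.1250 ⇒ m₃ = 103.1250/4 = 25.78125
m₂^(3/2) = 10.68750^(1.5) = 34.93930
g_1 = m₃ / m₂^(3/2) = 25.78125 / 34.93930 ≈ 0.738

0.738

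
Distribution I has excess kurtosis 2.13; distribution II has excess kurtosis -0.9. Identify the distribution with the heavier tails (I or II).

Higher excess kurtosis ⇒ heavier tails relative to the normal distribution.
2.13 vs -0.9: the larger is 2.13, so I has heavier tails. (I is leptokurtic — heavier-than-normal tails; the other is platykurtic.)

I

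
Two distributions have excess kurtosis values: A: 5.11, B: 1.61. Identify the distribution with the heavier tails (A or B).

A

Higher excess kurtosis ⇒ heavier tails relative to the normal distribution.
5.11 vs 1.61: the larger is 5.11, so A has heavier tails.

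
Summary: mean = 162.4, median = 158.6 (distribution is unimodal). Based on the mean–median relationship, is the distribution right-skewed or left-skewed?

mean − median = 162.4 − 158.6 = 3.8
mean > median ⇒ the longer tail is on the right ⇒ right-skewed (positively skewed).

right-skewed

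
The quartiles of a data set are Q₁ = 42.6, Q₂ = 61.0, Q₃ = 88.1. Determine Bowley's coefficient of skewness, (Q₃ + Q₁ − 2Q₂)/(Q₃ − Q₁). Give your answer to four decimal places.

0.1912

numerator: Q₃ + Q₁ − 2Q₂ = 88.1 + 42.6 − 2×61.0 = 8.7000
denominator: Q₃ − Q₁ = 88.1 − 42.6 = 45.5000
Bowley skewness = 8.7000 / 45.5000 ≈ 0.1912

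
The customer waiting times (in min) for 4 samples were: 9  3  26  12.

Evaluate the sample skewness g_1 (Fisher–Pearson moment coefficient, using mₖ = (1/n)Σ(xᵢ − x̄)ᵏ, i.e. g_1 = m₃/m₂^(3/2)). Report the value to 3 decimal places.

x̄ = (9 + 3 + 26 + 12) / 4 = 12.5000
deviations (xᵢ − x̄): -3.5000, -9.5000, 13.5000, -0.5000
Σ(xᵢ − x̄)² = 285.0000 ⇒ m₂ = 285.0000/4 = 71.25000
Σ(xᵢ − x̄)³ = 1560.0000 ⇒ m₃ = 1560.0000/4 = 390.00000
m₂^(3/2) = 71.25000^(1.5) = 601.41922
g_1 = m₃ / m₂^(3/2) = 390.00000 / 601.41922 ≈ 0.648

0.648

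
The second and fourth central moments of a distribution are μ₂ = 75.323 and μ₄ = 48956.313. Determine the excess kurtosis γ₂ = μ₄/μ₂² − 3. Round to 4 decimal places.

μ₂² = 75.323² = 5673.55433
μ₄/μ₂² = 48956.313 / 5673.55433 = 8.62886
γ₂ = 8.62886 − 3 ≈ 5.6289

5.6289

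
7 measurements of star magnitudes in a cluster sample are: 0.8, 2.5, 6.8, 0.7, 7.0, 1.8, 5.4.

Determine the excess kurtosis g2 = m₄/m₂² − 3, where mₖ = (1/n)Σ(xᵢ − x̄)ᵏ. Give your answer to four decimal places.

-1.6742

x̄ = 3.5714
Σ(xᵢ − x̄)² = 45.7343 ⇒ m₂ = 6.53347
Σ(xᵢ − x̄)⁴ = 396.1568 ⇒ m₄ = 56.59383
m₂² = 42.68622
g2 = m₄/m₂² − 3 = 1.32581 − 3 ≈ -1.6742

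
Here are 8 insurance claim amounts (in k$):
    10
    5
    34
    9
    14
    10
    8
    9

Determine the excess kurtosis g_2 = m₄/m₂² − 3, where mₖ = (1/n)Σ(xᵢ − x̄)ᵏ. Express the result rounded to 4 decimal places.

2.3265

x̄ = 12.3750
Σ(xᵢ − x̄)² = 577.8750 ⇒ m₂ = 72.23438
Σ(xᵢ − x̄)⁴ = 222342.5566 ⇒ m₄ = 27792.81958
m₂² = 5217.80493
g_2 = m₄/m₂² − 3 = 5.32653 − 3 ≈ 2.3265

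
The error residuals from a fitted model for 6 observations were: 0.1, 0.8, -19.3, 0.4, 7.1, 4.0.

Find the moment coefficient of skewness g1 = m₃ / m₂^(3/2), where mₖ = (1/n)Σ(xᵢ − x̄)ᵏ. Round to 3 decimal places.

x̄ = (0.1 + 0.8 - 19.3 + 0.4 + 7.1 + 4.0) / 6 = -1.1500
deviations (xᵢ − x̄): 1.2500, 1.9500, -18.1500, 1.5500, 8.2500, 5.1500
Σ(xᵢ − x̄)² = 431.7750 ⇒ m₂ = 431.7750/6 = 71.96250
Σ(xᵢ − x̄)³ = -5267.8200 ⇒ m₃ = -5267.8200/6 = -877.97000
m₂^(3/2) = 71.96250^(1.5) = 610.46302
g1 = m₃ / m₂^(3/2) = -877.97000 / 610.46302 ≈ -1.438

-1.438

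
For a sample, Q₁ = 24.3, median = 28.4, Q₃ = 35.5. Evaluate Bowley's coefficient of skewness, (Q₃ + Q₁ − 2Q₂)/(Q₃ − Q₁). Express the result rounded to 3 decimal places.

0.268

numerator: Q₃ + Q₁ − 2Q₂ = 35.5 + 24.3 − 2×28.4 = 3.0000
denominator: Q₃ − Q₁ = 35.5 − 24.3 = 11.2000
Bowley skewness = 3.0000 / 11.2000 ≈ 0.268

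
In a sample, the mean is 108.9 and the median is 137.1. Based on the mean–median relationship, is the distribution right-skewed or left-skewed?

left-skewed

mean − median = 108.9 − 137.1 = -28.2
mean < median ⇒ the longer tail is on the left ⇒ left-skewed (negatively skewed).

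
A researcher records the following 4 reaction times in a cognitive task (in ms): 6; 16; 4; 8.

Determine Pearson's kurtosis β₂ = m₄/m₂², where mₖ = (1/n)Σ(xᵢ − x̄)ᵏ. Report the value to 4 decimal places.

2.0980

x̄ = 8.5000
Σ(xᵢ − x̄)² = 83.0000 ⇒ m₂ = 20.75000
Σ(xᵢ − x̄)⁴ = 3613.2500 ⇒ m₄ = 903.31250
m₂² = 430.56250
β₂ = m₄/m₂² = 903.31250 / 430.56250 ≈ 2.0980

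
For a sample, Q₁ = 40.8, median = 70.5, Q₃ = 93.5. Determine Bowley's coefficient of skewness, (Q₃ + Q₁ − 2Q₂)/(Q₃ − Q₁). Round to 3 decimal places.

-0.127

numerator: Q₃ + Q₁ − 2Q₂ = 93.5 + 40.8 − 2×70.5 = -6.7000
denominator: Q₃ − Q₁ = 93.5 − 40.8 = 52.7000
Bowley skewness = -6.7000 / 52.7000 ≈ -0.127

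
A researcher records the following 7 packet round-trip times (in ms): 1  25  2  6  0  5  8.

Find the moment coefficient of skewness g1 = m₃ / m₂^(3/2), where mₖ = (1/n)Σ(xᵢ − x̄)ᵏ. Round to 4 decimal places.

x̄ = (1 + 25 + 2 + 6 + 0 + 5 + 8) / 7 = 6.7143
deviations (xᵢ − x̄): -5.7143, 18.2857, -4.7143, -0.7143, -6.7143, -1.7143, 1.2857
Σ(xᵢ − x̄)² = 439.4286 ⇒ m₂ = 439.4286/7 = 62.77551
Σ(xᵢ − x̄)³ = 5516.8163 ⇒ m₃ = 5516.8163/7 = 788.11662
m₂^(3/2) = 62.77551^(1.5) = 497.37663
g1 = m₃ / m₂^(3/2) = 788.11662 / 497.37663 ≈ 1.5845

1.5845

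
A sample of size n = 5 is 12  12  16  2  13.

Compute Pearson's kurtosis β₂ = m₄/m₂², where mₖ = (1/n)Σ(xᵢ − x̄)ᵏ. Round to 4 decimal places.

x̄ = 11.0000
Σ(xᵢ − x̄)² = 112.0000 ⇒ m₂ = 22.40000
Σ(xᵢ − x̄)⁴ = 7204.0000 ⇒ m₄ = 1440.80000
m₂² = 501.76000
β₂ = m₄/m₂² = 1440.80000 / 501.76000 ≈ 2.8715

2.8715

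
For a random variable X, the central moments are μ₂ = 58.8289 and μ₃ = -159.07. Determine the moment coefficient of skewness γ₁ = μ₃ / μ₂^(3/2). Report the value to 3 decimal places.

σ = √μ₂ = √58.8289 = 7.67000
σ³ = μ₂^(3/2) = 451.21766
γ₁ = μ₃/σ³ = -159.07 / 451.21766 ≈ -0.353

-0.353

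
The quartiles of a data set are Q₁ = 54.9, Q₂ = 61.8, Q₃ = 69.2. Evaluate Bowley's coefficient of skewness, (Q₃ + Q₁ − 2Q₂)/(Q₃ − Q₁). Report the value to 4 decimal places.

numerator: Q₃ + Q₁ − 2Q₂ = 69.2 + 54.9 − 2×61.8 = 0.5000
denominator: Q₃ − Q₁ = 69.2 − 54.9 = 14.3000
Bowley skewness = 0.5000 / 14.3000 ≈ 0.0350

0.0350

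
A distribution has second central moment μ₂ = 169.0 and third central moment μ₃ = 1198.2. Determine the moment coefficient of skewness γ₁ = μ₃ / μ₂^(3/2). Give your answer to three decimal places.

0.545

σ = √μ₂ = √169.0 = 13.00000
σ³ = μ₂^(3/2) = 2197.00000
γ₁ = μ₃/σ³ = 1198.2 / 2197.00000 ≈ 0.545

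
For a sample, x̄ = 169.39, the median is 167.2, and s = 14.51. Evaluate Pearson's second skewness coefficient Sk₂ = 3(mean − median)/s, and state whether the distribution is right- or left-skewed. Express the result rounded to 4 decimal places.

0.4528, right-skewed

Sk₂ = 3(169.39 − 167.2) / 14.51 = 3 × 2.1900 / 14.51
    = 6.5700 / 14.51 ≈ 0.4528
Sk₂ > 0 ⇒ mean > median ⇒ right-skewed (positive skew).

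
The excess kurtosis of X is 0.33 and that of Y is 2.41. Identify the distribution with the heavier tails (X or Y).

Higher excess kurtosis ⇒ heavier tails relative to the normal distribution.
0.33 vs 2.41: the larger is 2.41, so Y has heavier tails.

Y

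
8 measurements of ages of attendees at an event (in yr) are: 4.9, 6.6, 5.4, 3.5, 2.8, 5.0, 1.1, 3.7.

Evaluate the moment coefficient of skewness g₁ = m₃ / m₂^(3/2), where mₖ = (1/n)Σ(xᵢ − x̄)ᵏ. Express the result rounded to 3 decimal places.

-0.362

x̄ = (4.9 + 6.6 + 5.4 + 3.5 + 2.8 + 5.0 + 1.1 + 3.7) / 8 = 4.1250
deviations (xᵢ − x̄): 0.7750, 2.4750, 1.2750, -0.6250, -1.3250, 0.8750, -3.0250, -0.4250
Σ(xᵢ − x̄)² = 20.5950 ⇒ m₂ = 20.5950/8 = 2.57438
Σ(xᵢ − x̄)³ = -11.9588 ⇒ m₃ = -11.9588/8 = -1.49484
m₂^(3/2) = 2.57438^(1.5) = 4.13055
g₁ = m₃ / m₂^(3/2) = -1.49484 / 4.13055 ≈ -0.362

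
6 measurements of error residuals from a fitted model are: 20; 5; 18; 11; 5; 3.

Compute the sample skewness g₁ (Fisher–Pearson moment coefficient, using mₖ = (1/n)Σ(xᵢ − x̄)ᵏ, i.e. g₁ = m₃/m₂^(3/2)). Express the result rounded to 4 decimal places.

x̄ = (20 + 5 + 18 + 11 + 5 + 3) / 6 = 10.3333
deviations (xᵢ − x̄): 9.6667, -5.3333, 7.6667, 0.6667, -5.3333, -7.3333
Σ(xᵢ − x̄)² = 263.3333 ⇒ m₂ = 263.3333/6 = 43.88889
Σ(xᵢ − x̄)³ = 656.4444 ⇒ m₃ = 656.4444/6 = 109.40741
m₂^(3/2) = 43.88889^(1.5) = 290.75814
g₁ = m₃ / m₂^(3/2) = 109.40741 / 290.75814 ≈ 0.3763

0.3763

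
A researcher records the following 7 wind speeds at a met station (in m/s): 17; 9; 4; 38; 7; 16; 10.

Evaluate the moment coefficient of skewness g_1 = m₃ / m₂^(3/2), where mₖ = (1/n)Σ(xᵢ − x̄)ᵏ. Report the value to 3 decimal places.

x̄ = (17 + 9 + 4 + 38 + 7 + 16 + 10) / 7 = 14.4286
deviations (xᵢ − x̄): 2.5714, -5.4286, -10.4286, 23.5714, -7.4286, 1.5714, -4.4286
Σ(xᵢ − x̄)² = 777.7143 ⇒ m₂ = 777.7143/7 = 111.10204
Σ(xᵢ − x̄)³ = 11326.5306 ⇒ m₃ = 11326.5306/7 = 1618.07580
m₂^(3/2) = 111.10204^(1.5) = 1171.07054
g_1 = m₃ / m₂^(3/2) = 1618.07580 / 1171.07054 ≈ 1.382

1.382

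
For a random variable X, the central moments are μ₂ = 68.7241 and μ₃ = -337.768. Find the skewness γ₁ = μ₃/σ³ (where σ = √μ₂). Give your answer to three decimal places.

σ = √μ₂ = √68.7241 = 8.29000
σ³ = μ₂^(3/2) = 569.72279
γ₁ = μ₃/σ³ = -337.768 / 569.72279 ≈ -0.593

-0.593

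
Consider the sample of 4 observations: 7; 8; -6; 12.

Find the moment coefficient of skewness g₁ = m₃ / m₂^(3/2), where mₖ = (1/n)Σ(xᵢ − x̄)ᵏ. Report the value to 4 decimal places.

x̄ = (7 + 8 - 6 + 12) / 4 = 5.2500
deviations (xᵢ − x̄): 1.7500, 2.7500, -11.2500, 6.7500
Σ(xᵢ − x̄)² = 182.7500 ⇒ m₂ = 182.7500/4 = 45.68750
Σ(xᵢ − x̄)³ = -1090.1250 ⇒ m₃ = -1090.1250/4 = -272.53125
m₂^(3/2) = 45.68750^(1.5) = 308.81337
g₁ = m₃ / m₂^(3/2) = -272.53125 / 308.81337 ≈ -0.8825

-0.8825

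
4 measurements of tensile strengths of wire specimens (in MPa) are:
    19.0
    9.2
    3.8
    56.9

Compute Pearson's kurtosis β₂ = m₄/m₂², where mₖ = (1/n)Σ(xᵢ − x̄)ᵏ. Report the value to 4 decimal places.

2.1448

x̄ = 22.2250
Σ(xᵢ − x̄)² = 1721.8875 ⇒ m₂ = 430.47187
Σ(xᵢ − x̄)⁴ = 1589795.6513 ⇒ m₄ = 397448.91282
m₂² = 185306.03517
β₂ = m₄/m₂² = 397448.91282 / 185306.03517 ≈ 2.1448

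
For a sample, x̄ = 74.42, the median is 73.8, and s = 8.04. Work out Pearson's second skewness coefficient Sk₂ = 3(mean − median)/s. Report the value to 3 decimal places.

0.231

Sk₂ = 3(74.42 − 73.8) / 8.04 = 3 × 0.6200 / 8.04
    = 1.8600 / 8.04 ≈ 0.231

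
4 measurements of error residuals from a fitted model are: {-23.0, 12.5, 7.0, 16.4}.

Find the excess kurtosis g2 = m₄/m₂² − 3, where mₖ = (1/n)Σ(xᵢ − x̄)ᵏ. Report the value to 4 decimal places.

-0.7907

x̄ = 3.2250
Σ(xᵢ − x̄)² = 961.6075 ⇒ m₂ = 240.40188
Σ(xᵢ − x̄)⁴ = 510734.6440 ⇒ m₄ = 127683.66101
m₂² = 57793.06150
g2 = m₄/m₂² − 3 = 2.20933 − 3 ≈ -0.7907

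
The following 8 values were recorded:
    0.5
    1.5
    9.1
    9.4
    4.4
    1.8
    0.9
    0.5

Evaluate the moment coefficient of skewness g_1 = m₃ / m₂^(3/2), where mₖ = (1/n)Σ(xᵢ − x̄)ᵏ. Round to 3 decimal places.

0.848

x̄ = (0.5 + 1.5 + 9.1 + 9.4 + 4.4 + 1.8 + 0.9 + 0.5) / 8 = 3.5125
deviations (xᵢ − x̄): -3.0125, -2.0125, 5.5875, 5.8875, 0.8875, -1.7125, -2.6125, -3.0125
Σ(xᵢ − x̄)² = 98.6288 ⇒ m₂ = 98.6288/8 = 12.32859
Σ(xᵢ − x̄)³ = 293.5364 ⇒ m₃ = 293.5364/8 = 36.69205
m₂^(3/2) = 12.32859^(1.5) = 43.28828
g_1 = m₃ / m₂^(3/2) = 36.69205 / 43.28828 ≈ 0.848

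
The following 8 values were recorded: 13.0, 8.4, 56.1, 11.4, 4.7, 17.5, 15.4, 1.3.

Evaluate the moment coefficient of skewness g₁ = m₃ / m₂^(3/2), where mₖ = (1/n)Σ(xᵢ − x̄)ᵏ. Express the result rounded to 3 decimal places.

1.822

x̄ = (13.0 + 8.4 + 56.1 + 11.4 + 4.7 + 17.5 + 15.4 + 1.3) / 8 = 15.9750
deviations (xᵢ − x̄): -2.9750, -7.5750, 40.1250, -4.5750, -11.2750, 1.5250, -0.5750, -14.6750
Σ(xᵢ − x̄)² = 2042.3150 ⇒ m₂ = 2042.3150/8 = 255.28937
Σ(xᵢ − x̄)³ = 59454.8018 ⇒ m₃ = 59454.8018/8 = 7431.85022
m₂^(3/2) = 255.28937^(1.5) = 4078.95684
g₁ = m₃ / m₂^(3/2) = 7431.85022 / 4078.95684 ≈ 1.822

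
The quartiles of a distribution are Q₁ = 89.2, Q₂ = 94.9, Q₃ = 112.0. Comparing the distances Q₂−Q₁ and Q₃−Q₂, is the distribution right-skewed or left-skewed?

Q₂ − Q₁ = 5.7;  Q₃ − Q₂ = 17.1
Q₃ − Q₂ > Q₂ − Q₁ ⇒ the upper half is more spread out ⇒ right-skewed.

right-skewed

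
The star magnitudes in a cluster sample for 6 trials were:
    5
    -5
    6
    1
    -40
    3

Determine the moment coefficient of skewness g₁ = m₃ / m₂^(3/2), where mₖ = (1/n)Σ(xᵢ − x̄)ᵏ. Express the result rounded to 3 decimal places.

-1.604

x̄ = (5 - 5 + 6 + 1 - 40 + 3) / 6 = -5.0000
deviations (xᵢ − x̄): 10.0000, 0.0000, 11.0000, 6.0000, -35.0000, 8.0000
Σ(xᵢ − x̄)² = 1546.0000 ⇒ m₂ = 1546.0000/6 = 257.66667
Σ(xᵢ − x̄)³ = -39816.0000 ⇒ m₃ = -39816.0000/6 = -6636.00000
m₂^(3/2) = 257.66667^(1.5) = 4136.06503
g₁ = m₃ / m₂^(3/2) = -6636.00000 / 4136.06503 ≈ -1.604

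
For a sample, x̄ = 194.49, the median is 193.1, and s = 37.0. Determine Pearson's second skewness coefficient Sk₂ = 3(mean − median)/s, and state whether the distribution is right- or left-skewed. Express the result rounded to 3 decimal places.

0.113, right-skewed

Sk₂ = 3(194.49 − 193.1) / 37.0 = 3 × 1.3900 / 37.0
    = 4.1700 / 37.0 ≈ 0.113
Sk₂ > 0 ⇒ mean > median ⇒ right-skewed (positive skew).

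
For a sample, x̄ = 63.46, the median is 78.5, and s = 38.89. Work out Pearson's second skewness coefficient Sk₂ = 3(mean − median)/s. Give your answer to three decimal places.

Sk₂ = 3(63.46 − 78.5) / 38.89 = 3 × -15.0400 / 38.89
    = -45.1200 / 38.89 ≈ -1.160

-1.160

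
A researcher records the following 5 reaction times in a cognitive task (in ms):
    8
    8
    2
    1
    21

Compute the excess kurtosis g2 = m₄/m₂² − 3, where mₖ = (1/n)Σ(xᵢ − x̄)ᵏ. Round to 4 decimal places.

-0.5000

x̄ = 8.0000
Σ(xᵢ − x̄)² = 254.0000 ⇒ m₂ = 50.80000
Σ(xᵢ − x̄)⁴ = 32258.0000 ⇒ m₄ = 6451.60000
m₂² = 2580.64000
g2 = m₄/m₂² − 3 = 2.50000 − 3 ≈ -0.5000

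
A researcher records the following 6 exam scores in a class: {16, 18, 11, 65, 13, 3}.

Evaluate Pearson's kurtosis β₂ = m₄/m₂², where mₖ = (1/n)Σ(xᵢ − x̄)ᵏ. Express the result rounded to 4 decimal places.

x̄ = 21.0000
Σ(xᵢ − x̄)² = 2458.0000 ⇒ m₂ = 409.66667
Σ(xᵢ − x̄)⁴ = 3867874.0000 ⇒ m₄ = 644645.66667
m₂² = 167826.77778
β₂ = m₄/m₂² = 644645.66667 / 167826.77778 ≈ 3.8411

3.8411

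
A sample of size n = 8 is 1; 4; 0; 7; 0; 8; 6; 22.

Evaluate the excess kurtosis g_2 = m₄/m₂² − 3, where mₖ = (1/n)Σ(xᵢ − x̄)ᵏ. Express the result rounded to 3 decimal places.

1.199

x̄ = 6.0000
Σ(xᵢ − x̄)² = 362.0000 ⇒ m₂ = 45.25000
Σ(xᵢ − x̄)⁴ = 68786.0000 ⇒ m₄ = 8598.25000
m₂² = 2047.56250
g_2 = m₄/m₂² − 3 = 4.19926 − 3 ≈ 1.199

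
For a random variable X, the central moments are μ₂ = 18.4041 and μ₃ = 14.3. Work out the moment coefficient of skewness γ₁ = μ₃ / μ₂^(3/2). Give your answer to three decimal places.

0.181

σ = √μ₂ = √18.4041 = 4.29000
σ³ = μ₂^(3/2) = 78.95359
γ₁ = μ₃/σ³ = 14.3 / 78.95359 ≈ 0.181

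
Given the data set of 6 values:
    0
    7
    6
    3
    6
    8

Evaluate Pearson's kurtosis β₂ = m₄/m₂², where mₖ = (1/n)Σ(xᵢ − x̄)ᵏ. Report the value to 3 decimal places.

x̄ = 5.0000
Σ(xᵢ − x̄)² = 44.0000 ⇒ m₂ = 7.33333
Σ(xᵢ − x̄)⁴ = 740.0000 ⇒ m₄ = 123.33333
m₂² = 53.77778
β₂ = m₄/m₂² = 123.33333 / 53.77778 ≈ 2.293

2.293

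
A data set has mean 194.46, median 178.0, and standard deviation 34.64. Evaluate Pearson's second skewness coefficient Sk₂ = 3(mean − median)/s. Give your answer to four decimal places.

Sk₂ = 3(194.46 − 178.0) / 34.64 = 3 × 16.4600 / 34.64
    = 49.3800 / 34.64 ≈ 1.4255

1.4255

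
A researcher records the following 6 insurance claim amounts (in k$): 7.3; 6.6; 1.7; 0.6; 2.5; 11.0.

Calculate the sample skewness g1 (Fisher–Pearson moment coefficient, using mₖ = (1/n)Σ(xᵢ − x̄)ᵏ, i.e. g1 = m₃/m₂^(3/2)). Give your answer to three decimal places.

x̄ = (7.3 + 6.6 + 1.7 + 0.6 + 2.5 + 11.0) / 6 = 4.9500
deviations (xᵢ − x̄): 2.3500, 1.6500, -3.2500, -4.3500, -2.4500, 6.0500
Σ(xᵢ − x̄)² = 80.3350 ⇒ m₂ = 80.3350/6 = 13.38917
Σ(xᵢ − x̄)³ = 107.5680 ⇒ m₃ = 107.5680/6 = 17.92800
m₂^(3/2) = 13.38917^(1.5) = 48.99258
g1 = m₃ / m₂^(3/2) = 17.92800 / 48.99258 ≈ 0.366

0.366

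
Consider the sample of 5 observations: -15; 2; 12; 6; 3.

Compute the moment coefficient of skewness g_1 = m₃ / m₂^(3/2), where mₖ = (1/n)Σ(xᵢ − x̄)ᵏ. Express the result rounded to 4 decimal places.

x̄ = (-15 + 2 + 12 + 6 + 3) / 5 = 1.6000
deviations (xᵢ − x̄): -16.6000, 0.4000, 10.4000, 4.4000, 1.4000
Σ(xᵢ − x̄)² = 405.2000 ⇒ m₂ = 405.2000/5 = 81.04000
Σ(xᵢ − x̄)³ = -3361.4400 ⇒ m₃ = -3361.4400/5 = -672.28800
m₂^(3/2) = 81.04000^(1.5) = 729.54007
g_1 = m₃ / m₂^(3/2) = -672.28800 / 729.54007 ≈ -0.9215

-0.9215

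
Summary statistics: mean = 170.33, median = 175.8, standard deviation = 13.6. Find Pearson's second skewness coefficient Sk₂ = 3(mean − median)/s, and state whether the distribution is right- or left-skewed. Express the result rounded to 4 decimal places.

Sk₂ = 3(170.33 − 175.8) / 13.6 = 3 × -5.4700 / 13.6
    = -16.4100 / 13.6 ≈ -1.2066
Sk₂ < 0 ⇒ mean < median ⇒ left-skewed (negative skew).

-1.2066, left-skewed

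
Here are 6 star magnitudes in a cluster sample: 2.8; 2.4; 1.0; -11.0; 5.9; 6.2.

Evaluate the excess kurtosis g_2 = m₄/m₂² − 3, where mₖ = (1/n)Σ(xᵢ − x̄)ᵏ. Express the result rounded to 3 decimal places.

x̄ = 1.2167
Σ(xᵢ − x̄)² = 199.9683 ⇒ m₂ = 33.32806
Σ(xᵢ − x̄)⁴ = 23380.6897 ⇒ m₄ = 3896.78162
m₂² = 1110.75929
g_2 = m₄/m₂² − 3 = 3.50821 − 3 ≈ 0.508

0.508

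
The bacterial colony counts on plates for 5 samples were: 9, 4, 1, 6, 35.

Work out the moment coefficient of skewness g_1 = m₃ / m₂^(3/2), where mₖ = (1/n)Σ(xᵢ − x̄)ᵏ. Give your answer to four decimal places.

1.3336

x̄ = (9 + 4 + 1 + 6 + 35) / 5 = 11.0000
deviations (xᵢ − x̄): -2.0000, -7.0000, -10.0000, -5.0000, 24.0000
Σ(xᵢ − x̄)² = 754.0000 ⇒ m₂ = 754.0000/5 = 150.80000
Σ(xᵢ − x̄)³ = 12348.0000 ⇒ m₃ = 12348.0000/5 = 2469.60000
m₂^(3/2) = 150.80000^(1.5) = 1851.83382
g_1 = m₃ / m₂^(3/2) = 2469.60000 / 1851.83382 ≈ 1.3336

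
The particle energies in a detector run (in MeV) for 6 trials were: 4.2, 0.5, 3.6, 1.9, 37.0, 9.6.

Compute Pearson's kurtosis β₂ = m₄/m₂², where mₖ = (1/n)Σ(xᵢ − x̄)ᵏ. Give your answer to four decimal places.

3.8343

x̄ = 9.4667
Σ(xᵢ − x̄)² = 957.9133 ⇒ m₂ = 159.65222
Σ(xᵢ − x̄)⁴ = 586388.4030 ⇒ m₄ = 97731.40051
m₂² = 25488.83206
β₂ = m₄/m₂² = 97731.40051 / 25488.83206 ≈ 3.8343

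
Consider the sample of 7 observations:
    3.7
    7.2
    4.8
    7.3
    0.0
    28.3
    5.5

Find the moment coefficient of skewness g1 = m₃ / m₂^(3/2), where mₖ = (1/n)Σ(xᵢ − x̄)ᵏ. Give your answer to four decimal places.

x̄ = (3.7 + 7.2 + 4.8 + 7.3 + 0.0 + 28.3 + 5.5) / 7 = 8.1143
deviations (xᵢ − x̄): -4.4143, -0.9143, -3.3143, -0.8143, -8.1143, 20.1857, -2.6143
Σ(xᵢ − x̄)² = 512.1086 ⇒ m₂ = 512.1086/7 = 73.15837
Σ(xᵢ − x̄)³ = 7549.0815 ⇒ m₃ = 7549.0815/7 = 1078.44021
m₂^(3/2) = 73.15837^(1.5) = 625.74301
g1 = m₃ / m₂^(3/2) = 1078.44021 / 625.74301 ≈ 1.7235

1.7235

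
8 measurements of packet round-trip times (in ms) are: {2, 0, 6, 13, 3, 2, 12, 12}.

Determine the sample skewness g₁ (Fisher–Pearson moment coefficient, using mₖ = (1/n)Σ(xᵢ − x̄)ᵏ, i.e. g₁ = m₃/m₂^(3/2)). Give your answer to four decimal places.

0.2606

x̄ = (2 + 0 + 6 + 13 + 3 + 2 + 12 + 12) / 8 = 6.2500
deviations (xᵢ − x̄): -4.2500, -6.2500, -0.2500, 6.7500, -3.2500, -4.2500, 5.7500, 5.7500
Σ(xᵢ − x̄)² = 197.5000 ⇒ m₂ = 197.5000/8 = 24.68750
Σ(xᵢ − x̄)³ = 255.7500 ⇒ m₃ = 255.7500/8 = 31.96875
m₂^(3/2) = 24.68750^(1.5) = 122.66359
g₁ = m₃ / m₂^(3/2) = 31.96875 / 122.66359 ≈ 0.2606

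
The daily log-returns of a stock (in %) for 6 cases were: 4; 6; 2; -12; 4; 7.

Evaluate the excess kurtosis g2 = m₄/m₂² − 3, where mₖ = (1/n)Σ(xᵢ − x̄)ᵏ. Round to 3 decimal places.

0.771

x̄ = 1.8333
Σ(xᵢ − x̄)² = 244.8333 ⇒ m₂ = 40.80556
Σ(xᵢ − x̄)⁴ = 37677.1528 ⇒ m₄ = 6279.52546
m₂² = 1665.09336
g2 = m₄/m₂² − 3 = 3.77128 − 3 ≈ 0.771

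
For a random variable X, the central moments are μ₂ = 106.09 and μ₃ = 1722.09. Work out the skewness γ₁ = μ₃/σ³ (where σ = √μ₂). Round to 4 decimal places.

1.5760

σ = √μ₂ = √106.09 = 10.30000
σ³ = μ₂^(3/2) = 1092.72700
γ₁ = μ₃/σ³ = 1722.09 / 1092.72700 ≈ 1.5760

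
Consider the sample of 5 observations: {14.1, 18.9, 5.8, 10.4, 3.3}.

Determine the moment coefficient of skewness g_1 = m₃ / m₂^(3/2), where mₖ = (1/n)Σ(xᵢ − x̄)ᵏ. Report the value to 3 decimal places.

x̄ = (14.1 + 18.9 + 5.8 + 10.4 + 3.3) / 5 = 10.5000
deviations (xᵢ − x̄): 3.6000, 8.4000, -4.7000, -0.1000, -7.2000
Σ(xᵢ − x̄)² = 157.4600 ⇒ m₂ = 157.4600/5 = 31.49200
Σ(xᵢ − x̄)³ = 162.2880 ⇒ m₃ = 162.2880/5 = 32.45760
m₂^(3/2) = 31.49200^(1.5) = 176.72597
g_1 = m₃ / m₂^(3/2) = 32.45760 / 176.72597 ≈ 0.184

0.184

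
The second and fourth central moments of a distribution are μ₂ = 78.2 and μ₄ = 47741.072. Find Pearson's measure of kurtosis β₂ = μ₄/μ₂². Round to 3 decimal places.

7.807

μ₂² = 78.2² = 6115.24000
μ₄/μ₂² = 47741.072 / 6115.24000 = 7.80690
β₂ ≈ 7.807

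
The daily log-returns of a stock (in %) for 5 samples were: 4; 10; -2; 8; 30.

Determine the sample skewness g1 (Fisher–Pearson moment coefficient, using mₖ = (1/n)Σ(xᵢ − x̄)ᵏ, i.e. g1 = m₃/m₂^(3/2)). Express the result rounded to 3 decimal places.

0.958

x̄ = (4 + 10 - 2 + 8 + 30) / 5 = 10.0000
deviations (xᵢ − x̄): -6.0000, 0.0000, -12.0000, -2.0000, 20.0000
Σ(xᵢ − x̄)² = 584.0000 ⇒ m₂ = 584.0000/5 = 116.80000
Σ(xᵢ − x̄)³ = 6048.0000 ⇒ m₃ = 6048.0000/5 = 1209.60000
m₂^(3/2) = 116.80000^(1.5) = 1262.30489
g1 = m₃ / m₂^(3/2) = 1209.60000 / 1262.30489 ≈ 0.958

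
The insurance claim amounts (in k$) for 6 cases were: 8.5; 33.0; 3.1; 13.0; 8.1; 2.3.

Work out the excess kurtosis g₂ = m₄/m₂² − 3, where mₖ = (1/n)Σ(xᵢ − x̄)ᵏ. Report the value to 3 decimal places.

x̄ = 11.3333
Σ(xᵢ − x̄)² = 640.0933 ⇒ m₂ = 106.68222
Σ(xᵢ − x̄)⁴ = 231813.4672 ⇒ m₄ = 38635.57787
m₂² = 11381.09654
g₂ = m₄/m₂² − 3 = 3.39471 − 3 ≈ 0.395

0.395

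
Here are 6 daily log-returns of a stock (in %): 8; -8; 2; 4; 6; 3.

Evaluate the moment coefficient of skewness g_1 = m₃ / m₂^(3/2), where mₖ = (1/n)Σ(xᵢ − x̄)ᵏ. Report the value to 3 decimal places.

-1.194

x̄ = (8 - 8 + 2 + 4 + 6 + 3) / 6 = 2.5000
deviations (xᵢ − x̄): 5.5000, -10.5000, -0.5000, 1.5000, 3.5000, 0.5000
Σ(xᵢ − x̄)² = 155.5000 ⇒ m₂ = 155.5000/6 = 25.91667
Σ(xᵢ − x̄)³ = -945.0000 ⇒ m₃ = -945.0000/6 = -157.50000
m₂^(3/2) = 25.91667^(1.5) = 131.93764
g_1 = m₃ / m₂^(3/2) = -157.50000 / 131.93764 ≈ -1.194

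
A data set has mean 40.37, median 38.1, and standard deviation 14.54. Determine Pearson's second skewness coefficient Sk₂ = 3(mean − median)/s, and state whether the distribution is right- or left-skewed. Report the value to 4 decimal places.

Sk₂ = 3(40.37 − 38.1) / 14.54 = 3 × 2.2700 / 14.54
    = 6.8100 / 14.54 ≈ 0.4684
Sk₂ > 0 ⇒ mean > median ⇒ right-skewed (positive skew).

0.4684, right-skewed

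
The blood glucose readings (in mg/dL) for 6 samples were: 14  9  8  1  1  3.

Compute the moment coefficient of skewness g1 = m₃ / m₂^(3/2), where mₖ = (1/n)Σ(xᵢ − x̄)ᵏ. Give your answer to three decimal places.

x̄ = (14 + 9 + 8 + 1 + 1 + 3) / 6 = 6.0000
deviations (xᵢ − x̄): 8.0000, 3.0000, 2.0000, -5.0000, -5.0000, -3.0000
Σ(xᵢ − x̄)² = 136.0000 ⇒ m₂ = 136.0000/6 = 22.66667
Σ(xᵢ − x̄)³ = 270.0000 ⇒ m₃ = 270.0000/6 = 45.00000
m₂^(3/2) = 22.66667^(1.5) = 107.91492
g1 = m₃ / m₂^(3/2) = 45.00000 / 107.91492 ≈ 0.417

0.417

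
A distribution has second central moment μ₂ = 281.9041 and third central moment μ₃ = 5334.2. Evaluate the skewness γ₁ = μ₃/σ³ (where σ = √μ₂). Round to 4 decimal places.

σ = √μ₂ = √281.9041 = 16.79000
σ³ = μ₂^(3/2) = 4733.16984
γ₁ = μ₃/σ³ = 5334.2 / 4733.16984 ≈ 1.1270

1.1270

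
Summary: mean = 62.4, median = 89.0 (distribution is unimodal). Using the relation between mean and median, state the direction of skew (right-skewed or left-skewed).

left-skewed

mean − median = 62.4 − 89.0 = -26.6
mean < median ⇒ the longer tail is on the left ⇒ left-skewed (negatively skewed).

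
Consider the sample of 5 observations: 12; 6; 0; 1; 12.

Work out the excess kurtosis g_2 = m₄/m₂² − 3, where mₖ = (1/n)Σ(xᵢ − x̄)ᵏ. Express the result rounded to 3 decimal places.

x̄ = 6.2000
Σ(xᵢ − x̄)² = 132.8000 ⇒ m₂ = 26.56000
Σ(xᵢ − x̄)⁴ = 4472.0960 ⇒ m₄ = 894.41920
m₂² = 705.43360
g_2 = m₄/m₂² − 3 = 1.26790 − 3 ≈ -1.732

-1.732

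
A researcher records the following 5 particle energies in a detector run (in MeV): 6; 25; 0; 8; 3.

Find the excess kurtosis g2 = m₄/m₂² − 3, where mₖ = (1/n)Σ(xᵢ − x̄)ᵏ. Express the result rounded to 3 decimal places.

x̄ = 8.4000
Σ(xᵢ − x̄)² = 381.2000 ⇒ m₂ = 76.24000
Σ(xᵢ − x̄)⁴ = 81795.5360 ⇒ m₄ = 16359.10720
m₂² = 5812.53760
g2 = m₄/m₂² − 3 = 2.81445 − 3 ≈ -0.186

-0.186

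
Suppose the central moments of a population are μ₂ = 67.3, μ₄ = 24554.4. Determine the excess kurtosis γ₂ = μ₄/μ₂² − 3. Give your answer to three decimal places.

μ₂² = 67.3² = 4529.29000
μ₄/μ₂² = 24554.4 / 4529.29000 = 5.42125
γ₂ = 5.42125 − 3 ≈ 2.421

2.421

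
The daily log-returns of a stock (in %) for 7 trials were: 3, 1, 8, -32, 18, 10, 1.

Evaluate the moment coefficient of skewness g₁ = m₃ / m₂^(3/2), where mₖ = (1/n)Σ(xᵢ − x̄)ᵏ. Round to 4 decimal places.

x̄ = (3 + 1 + 8 - 32 + 18 + 10 + 1) / 7 = 1.2857
deviations (xᵢ − x̄): 1.7143, -0.2857, 6.7143, -33.2857, 16.7143, 8.7143, -0.2857
Σ(xᵢ − x̄)² = 1511.4286 ⇒ m₂ = 1511.4286/7 = 215.91837
Σ(xᵢ − x̄)³ = -31239.6735 ⇒ m₃ = -31239.6735/7 = -4462.81050
m₂^(3/2) = 215.91837^(1.5) = 3172.73925
g₁ = m₃ / m₂^(3/2) = -4462.81050 / 3172.73925 ≈ -1.4066

-1.4066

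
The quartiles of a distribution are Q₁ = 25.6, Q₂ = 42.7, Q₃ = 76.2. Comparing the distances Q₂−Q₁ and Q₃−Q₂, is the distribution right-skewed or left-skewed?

right-skewed

Q₂ − Q₁ = 17.1;  Q₃ − Q₂ = 33.5
Q₃ − Q₂ > Q₂ − Q₁ ⇒ the upper half is more spread out ⇒ right-skewed.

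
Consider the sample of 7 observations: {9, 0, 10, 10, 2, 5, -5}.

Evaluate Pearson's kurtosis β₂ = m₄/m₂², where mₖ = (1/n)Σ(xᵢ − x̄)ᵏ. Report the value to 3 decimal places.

x̄ = 4.4286
Σ(xᵢ − x̄)² = 197.7143 ⇒ m₂ = 28.24490
Σ(xᵢ − x̄)⁴ = 10686.1691 ⇒ m₄ = 1526.59559
m₂² = 797.77426
β₂ = m₄/m₂² = 1526.59559 / 797.77426 ≈ 1.914

1.914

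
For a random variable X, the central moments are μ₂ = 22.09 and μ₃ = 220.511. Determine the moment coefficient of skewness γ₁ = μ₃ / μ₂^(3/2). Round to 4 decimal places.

2.1239

σ = √μ₂ = √22.09 = 4.70000
σ³ = μ₂^(3/2) = 103.82300
γ₁ = μ₃/σ³ = 220.511 / 103.82300 ≈ 2.1239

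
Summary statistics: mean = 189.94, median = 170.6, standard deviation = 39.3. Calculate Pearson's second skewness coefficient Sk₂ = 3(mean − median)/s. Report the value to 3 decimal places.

Sk₂ = 3(189.94 − 170.6) / 39.3 = 3 × 19.3400 / 39.3
    = 58.0200 / 39.3 ≈ 1.476

1.476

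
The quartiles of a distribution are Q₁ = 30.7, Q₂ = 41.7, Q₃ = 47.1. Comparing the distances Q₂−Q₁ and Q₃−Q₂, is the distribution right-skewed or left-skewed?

Q₂ − Q₁ = 11.0;  Q₃ − Q₂ = 5.4
Q₂ − Q₁ > Q₃ − Q₂ ⇒ the lower half is more spread out ⇒ left-skewed.

left-skewed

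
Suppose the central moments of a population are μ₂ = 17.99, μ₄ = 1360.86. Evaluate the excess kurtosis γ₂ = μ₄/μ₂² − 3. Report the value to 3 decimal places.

1.205

μ₂² = 17.99² = 323.64010
μ₄/μ₂² = 1360.86 / 323.64010 = 4.20486
γ₂ = 4.20486 − 3 ≈ 1.205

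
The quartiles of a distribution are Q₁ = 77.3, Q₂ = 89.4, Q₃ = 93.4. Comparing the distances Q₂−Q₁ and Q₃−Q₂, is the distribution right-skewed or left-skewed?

left-skewed

Q₂ − Q₁ = 12.1;  Q₃ − Q₂ = 4.0
Q₂ − Q₁ > Q₃ − Q₂ ⇒ the lower half is more spread out ⇒ left-skewed.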